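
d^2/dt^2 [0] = 0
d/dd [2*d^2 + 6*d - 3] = 4*d + 6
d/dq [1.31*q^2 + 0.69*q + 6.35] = 2.62*q + 0.69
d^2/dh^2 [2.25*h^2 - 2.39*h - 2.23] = 4.50000000000000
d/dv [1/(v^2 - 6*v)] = 2*(3 - v)/(v^2*(v - 6)^2)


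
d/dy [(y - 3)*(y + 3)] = 2*y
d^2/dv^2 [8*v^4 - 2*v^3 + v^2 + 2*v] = 96*v^2 - 12*v + 2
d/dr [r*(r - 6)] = 2*r - 6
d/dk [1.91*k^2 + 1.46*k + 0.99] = 3.82*k + 1.46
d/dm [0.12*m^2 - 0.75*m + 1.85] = 0.24*m - 0.75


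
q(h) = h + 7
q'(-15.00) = 1.00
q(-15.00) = -8.00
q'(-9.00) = 1.00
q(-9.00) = -2.00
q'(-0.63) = 1.00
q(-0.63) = 6.37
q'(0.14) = 1.00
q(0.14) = 7.14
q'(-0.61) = 1.00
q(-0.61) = 6.39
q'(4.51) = 1.00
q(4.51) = 11.51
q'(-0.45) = 1.00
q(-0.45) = 6.55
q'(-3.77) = 1.00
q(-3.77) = 3.23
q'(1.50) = 1.00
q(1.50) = 8.50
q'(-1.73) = 1.00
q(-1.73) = 5.27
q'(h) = 1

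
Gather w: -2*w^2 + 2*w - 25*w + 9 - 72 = -2*w^2 - 23*w - 63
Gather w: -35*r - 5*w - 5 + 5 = -35*r - 5*w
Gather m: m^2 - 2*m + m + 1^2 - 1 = m^2 - m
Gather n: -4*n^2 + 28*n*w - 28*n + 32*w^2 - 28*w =-4*n^2 + n*(28*w - 28) + 32*w^2 - 28*w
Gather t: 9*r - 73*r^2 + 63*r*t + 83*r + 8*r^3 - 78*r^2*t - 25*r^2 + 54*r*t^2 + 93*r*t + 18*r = 8*r^3 - 98*r^2 + 54*r*t^2 + 110*r + t*(-78*r^2 + 156*r)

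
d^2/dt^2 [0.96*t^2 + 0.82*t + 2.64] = 1.92000000000000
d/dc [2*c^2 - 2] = 4*c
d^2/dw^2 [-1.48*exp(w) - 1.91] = -1.48*exp(w)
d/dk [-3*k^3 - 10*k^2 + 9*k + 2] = -9*k^2 - 20*k + 9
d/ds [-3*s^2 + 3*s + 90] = 3 - 6*s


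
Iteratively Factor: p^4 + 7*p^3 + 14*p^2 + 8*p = (p + 2)*(p^3 + 5*p^2 + 4*p) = (p + 2)*(p + 4)*(p^2 + p) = (p + 1)*(p + 2)*(p + 4)*(p)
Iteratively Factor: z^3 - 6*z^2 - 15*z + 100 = (z - 5)*(z^2 - z - 20) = (z - 5)*(z + 4)*(z - 5)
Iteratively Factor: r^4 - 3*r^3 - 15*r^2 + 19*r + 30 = (r + 3)*(r^3 - 6*r^2 + 3*r + 10) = (r - 2)*(r + 3)*(r^2 - 4*r - 5) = (r - 2)*(r + 1)*(r + 3)*(r - 5)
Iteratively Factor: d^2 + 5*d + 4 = (d + 4)*(d + 1)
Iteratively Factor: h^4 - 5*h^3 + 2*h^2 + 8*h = (h - 2)*(h^3 - 3*h^2 - 4*h) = h*(h - 2)*(h^2 - 3*h - 4) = h*(h - 4)*(h - 2)*(h + 1)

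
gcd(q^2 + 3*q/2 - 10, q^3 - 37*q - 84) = q + 4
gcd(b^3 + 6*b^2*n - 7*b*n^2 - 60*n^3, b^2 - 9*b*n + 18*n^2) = b - 3*n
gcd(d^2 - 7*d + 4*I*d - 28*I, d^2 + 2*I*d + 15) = 1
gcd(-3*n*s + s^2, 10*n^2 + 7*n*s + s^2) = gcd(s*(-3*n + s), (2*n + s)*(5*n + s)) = 1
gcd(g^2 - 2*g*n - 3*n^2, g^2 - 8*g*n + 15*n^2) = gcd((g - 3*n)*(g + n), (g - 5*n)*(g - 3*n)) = g - 3*n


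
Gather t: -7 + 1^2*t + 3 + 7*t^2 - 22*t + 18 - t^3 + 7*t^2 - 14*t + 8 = -t^3 + 14*t^2 - 35*t + 22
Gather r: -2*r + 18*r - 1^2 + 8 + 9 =16*r + 16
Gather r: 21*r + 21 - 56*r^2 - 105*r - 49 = -56*r^2 - 84*r - 28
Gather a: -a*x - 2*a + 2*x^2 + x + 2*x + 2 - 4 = a*(-x - 2) + 2*x^2 + 3*x - 2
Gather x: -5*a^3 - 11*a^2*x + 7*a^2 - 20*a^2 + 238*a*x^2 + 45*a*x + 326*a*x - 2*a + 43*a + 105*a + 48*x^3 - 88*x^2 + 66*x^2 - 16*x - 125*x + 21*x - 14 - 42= -5*a^3 - 13*a^2 + 146*a + 48*x^3 + x^2*(238*a - 22) + x*(-11*a^2 + 371*a - 120) - 56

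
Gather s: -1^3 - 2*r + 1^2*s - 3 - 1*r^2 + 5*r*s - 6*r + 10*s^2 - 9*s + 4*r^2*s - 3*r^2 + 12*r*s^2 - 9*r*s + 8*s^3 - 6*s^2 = -4*r^2 - 8*r + 8*s^3 + s^2*(12*r + 4) + s*(4*r^2 - 4*r - 8) - 4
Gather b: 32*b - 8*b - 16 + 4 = 24*b - 12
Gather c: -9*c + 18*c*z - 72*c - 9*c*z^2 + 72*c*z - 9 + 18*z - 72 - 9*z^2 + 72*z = c*(-9*z^2 + 90*z - 81) - 9*z^2 + 90*z - 81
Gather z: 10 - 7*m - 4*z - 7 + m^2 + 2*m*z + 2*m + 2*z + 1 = m^2 - 5*m + z*(2*m - 2) + 4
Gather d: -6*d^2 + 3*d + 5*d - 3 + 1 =-6*d^2 + 8*d - 2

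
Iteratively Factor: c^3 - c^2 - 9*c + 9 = (c - 3)*(c^2 + 2*c - 3) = (c - 3)*(c - 1)*(c + 3)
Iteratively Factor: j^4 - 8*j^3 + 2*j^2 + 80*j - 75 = (j - 5)*(j^3 - 3*j^2 - 13*j + 15) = (j - 5)*(j + 3)*(j^2 - 6*j + 5) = (j - 5)*(j - 1)*(j + 3)*(j - 5)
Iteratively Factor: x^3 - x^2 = (x)*(x^2 - x) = x*(x - 1)*(x)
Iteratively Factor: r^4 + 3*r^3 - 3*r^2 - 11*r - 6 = (r - 2)*(r^3 + 5*r^2 + 7*r + 3) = (r - 2)*(r + 1)*(r^2 + 4*r + 3) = (r - 2)*(r + 1)^2*(r + 3)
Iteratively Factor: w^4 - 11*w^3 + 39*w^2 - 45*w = (w - 5)*(w^3 - 6*w^2 + 9*w) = (w - 5)*(w - 3)*(w^2 - 3*w) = w*(w - 5)*(w - 3)*(w - 3)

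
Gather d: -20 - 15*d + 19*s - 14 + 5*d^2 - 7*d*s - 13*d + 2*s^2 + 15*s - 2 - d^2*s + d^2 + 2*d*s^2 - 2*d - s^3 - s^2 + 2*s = d^2*(6 - s) + d*(2*s^2 - 7*s - 30) - s^3 + s^2 + 36*s - 36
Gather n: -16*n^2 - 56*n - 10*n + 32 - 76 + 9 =-16*n^2 - 66*n - 35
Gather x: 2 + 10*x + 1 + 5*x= 15*x + 3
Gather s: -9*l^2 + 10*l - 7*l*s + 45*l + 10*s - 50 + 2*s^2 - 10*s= -9*l^2 - 7*l*s + 55*l + 2*s^2 - 50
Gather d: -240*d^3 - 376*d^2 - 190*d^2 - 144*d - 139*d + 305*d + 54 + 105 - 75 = -240*d^3 - 566*d^2 + 22*d + 84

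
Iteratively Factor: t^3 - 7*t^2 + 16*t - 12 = (t - 2)*(t^2 - 5*t + 6) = (t - 2)^2*(t - 3)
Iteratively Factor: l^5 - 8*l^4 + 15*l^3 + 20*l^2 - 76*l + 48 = (l + 2)*(l^4 - 10*l^3 + 35*l^2 - 50*l + 24) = (l - 1)*(l + 2)*(l^3 - 9*l^2 + 26*l - 24) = (l - 2)*(l - 1)*(l + 2)*(l^2 - 7*l + 12) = (l - 4)*(l - 2)*(l - 1)*(l + 2)*(l - 3)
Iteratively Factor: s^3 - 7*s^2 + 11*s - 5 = (s - 1)*(s^2 - 6*s + 5) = (s - 5)*(s - 1)*(s - 1)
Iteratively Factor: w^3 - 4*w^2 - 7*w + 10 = (w + 2)*(w^2 - 6*w + 5) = (w - 1)*(w + 2)*(w - 5)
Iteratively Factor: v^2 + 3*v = (v + 3)*(v)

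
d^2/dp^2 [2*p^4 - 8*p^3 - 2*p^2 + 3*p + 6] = 24*p^2 - 48*p - 4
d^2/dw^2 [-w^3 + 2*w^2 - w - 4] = 4 - 6*w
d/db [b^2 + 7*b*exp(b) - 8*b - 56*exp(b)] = 7*b*exp(b) + 2*b - 49*exp(b) - 8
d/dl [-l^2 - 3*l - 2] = -2*l - 3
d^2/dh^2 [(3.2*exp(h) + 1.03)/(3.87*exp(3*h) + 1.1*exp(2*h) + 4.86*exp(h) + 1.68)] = (191.70432*exp(6*h) + 179.703063*exp(5*h) - 188.64115*exp(4*h) - 243.843668*exp(3*h) - 79.232292*exp(2*h) - 9.41293199999999*exp(h) + 0.621935999999998)*exp(h)/(57.960603*exp(9*h) + 49.42377*exp(8*h) + 232.411302*exp(7*h) + 200.948696*exp(6*h) + 334.775916*exp(5*h) + 273.629736*exp(4*h) + 201.447*exp(3*h) + 128.356704*exp(2*h) + 41.150592*exp(h) + 4.741632)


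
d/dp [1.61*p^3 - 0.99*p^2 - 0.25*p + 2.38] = 4.83*p^2 - 1.98*p - 0.25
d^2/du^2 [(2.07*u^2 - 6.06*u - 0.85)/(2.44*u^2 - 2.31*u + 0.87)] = (-48.822936*u^3 - 56.728536*u^2 + 105.930648*u - 26.686608)/(14.526784*u^6 - 41.258448*u^5 + 54.599148*u^4 - 41.748399*u^3 + 19.467729*u^2 - 5.245317*u + 0.658503)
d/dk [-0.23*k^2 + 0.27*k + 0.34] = 0.27 - 0.46*k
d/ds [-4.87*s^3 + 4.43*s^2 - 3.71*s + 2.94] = -14.61*s^2 + 8.86*s - 3.71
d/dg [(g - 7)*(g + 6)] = 2*g - 1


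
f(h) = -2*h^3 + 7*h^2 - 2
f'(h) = -6*h^2 + 14*h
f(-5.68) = 590.34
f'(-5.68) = -273.09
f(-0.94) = 5.85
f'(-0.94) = -18.46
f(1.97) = 9.88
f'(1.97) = 4.29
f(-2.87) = 102.94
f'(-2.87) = -89.60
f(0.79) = 1.38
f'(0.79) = 7.32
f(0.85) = 1.83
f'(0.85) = 7.56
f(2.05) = 10.19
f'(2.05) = 3.48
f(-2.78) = 95.07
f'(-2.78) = -85.29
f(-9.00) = 2023.00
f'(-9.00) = -612.00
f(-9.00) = 2023.00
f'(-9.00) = -612.00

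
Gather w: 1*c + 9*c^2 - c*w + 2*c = 9*c^2 - c*w + 3*c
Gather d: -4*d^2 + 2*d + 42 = -4*d^2 + 2*d + 42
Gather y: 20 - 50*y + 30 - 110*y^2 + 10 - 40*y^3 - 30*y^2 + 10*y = -40*y^3 - 140*y^2 - 40*y + 60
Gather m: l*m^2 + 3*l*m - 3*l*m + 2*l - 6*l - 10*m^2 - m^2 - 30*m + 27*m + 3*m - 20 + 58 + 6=-4*l + m^2*(l - 11) + 44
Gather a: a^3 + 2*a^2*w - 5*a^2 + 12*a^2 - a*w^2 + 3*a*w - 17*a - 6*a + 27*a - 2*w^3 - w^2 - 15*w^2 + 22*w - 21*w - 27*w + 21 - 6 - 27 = a^3 + a^2*(2*w + 7) + a*(-w^2 + 3*w + 4) - 2*w^3 - 16*w^2 - 26*w - 12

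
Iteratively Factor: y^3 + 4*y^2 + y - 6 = (y - 1)*(y^2 + 5*y + 6) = (y - 1)*(y + 2)*(y + 3)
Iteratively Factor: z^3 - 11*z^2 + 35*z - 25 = (z - 1)*(z^2 - 10*z + 25) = (z - 5)*(z - 1)*(z - 5)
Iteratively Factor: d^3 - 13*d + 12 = (d - 1)*(d^2 + d - 12) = (d - 1)*(d + 4)*(d - 3)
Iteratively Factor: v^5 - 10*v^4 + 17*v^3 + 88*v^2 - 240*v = (v - 5)*(v^4 - 5*v^3 - 8*v^2 + 48*v) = v*(v - 5)*(v^3 - 5*v^2 - 8*v + 48) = v*(v - 5)*(v + 3)*(v^2 - 8*v + 16) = v*(v - 5)*(v - 4)*(v + 3)*(v - 4)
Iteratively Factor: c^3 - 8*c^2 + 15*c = (c - 5)*(c^2 - 3*c) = (c - 5)*(c - 3)*(c)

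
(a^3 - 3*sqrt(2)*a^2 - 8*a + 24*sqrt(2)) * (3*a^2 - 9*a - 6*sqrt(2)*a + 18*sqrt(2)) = 3*a^5 - 15*sqrt(2)*a^4 - 9*a^4 + 12*a^3 + 45*sqrt(2)*a^3 - 36*a^2 + 120*sqrt(2)*a^2 - 360*sqrt(2)*a - 288*a + 864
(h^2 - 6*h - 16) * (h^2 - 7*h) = h^4 - 13*h^3 + 26*h^2 + 112*h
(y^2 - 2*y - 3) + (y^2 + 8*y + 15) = 2*y^2 + 6*y + 12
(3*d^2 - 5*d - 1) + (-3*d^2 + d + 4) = 3 - 4*d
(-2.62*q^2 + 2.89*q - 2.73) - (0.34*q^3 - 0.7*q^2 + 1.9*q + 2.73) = -0.34*q^3 - 1.92*q^2 + 0.99*q - 5.46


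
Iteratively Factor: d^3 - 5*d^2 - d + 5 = (d - 1)*(d^2 - 4*d - 5) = (d - 5)*(d - 1)*(d + 1)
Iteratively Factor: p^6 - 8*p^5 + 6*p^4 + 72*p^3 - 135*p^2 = (p - 3)*(p^5 - 5*p^4 - 9*p^3 + 45*p^2) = (p - 3)^2*(p^4 - 2*p^3 - 15*p^2) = (p - 5)*(p - 3)^2*(p^3 + 3*p^2) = p*(p - 5)*(p - 3)^2*(p^2 + 3*p) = p*(p - 5)*(p - 3)^2*(p + 3)*(p)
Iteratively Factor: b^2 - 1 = (b - 1)*(b + 1)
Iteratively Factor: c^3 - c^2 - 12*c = (c - 4)*(c^2 + 3*c) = (c - 4)*(c + 3)*(c)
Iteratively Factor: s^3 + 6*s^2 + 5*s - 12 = (s - 1)*(s^2 + 7*s + 12) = (s - 1)*(s + 4)*(s + 3)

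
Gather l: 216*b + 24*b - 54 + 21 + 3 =240*b - 30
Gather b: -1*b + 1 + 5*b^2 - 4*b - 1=5*b^2 - 5*b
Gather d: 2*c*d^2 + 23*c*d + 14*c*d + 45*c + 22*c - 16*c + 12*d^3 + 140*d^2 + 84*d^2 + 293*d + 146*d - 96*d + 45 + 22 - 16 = 51*c + 12*d^3 + d^2*(2*c + 224) + d*(37*c + 343) + 51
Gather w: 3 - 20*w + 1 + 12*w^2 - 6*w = 12*w^2 - 26*w + 4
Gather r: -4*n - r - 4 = -4*n - r - 4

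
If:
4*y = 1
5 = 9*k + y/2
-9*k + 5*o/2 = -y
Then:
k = 13/24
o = 37/20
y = 1/4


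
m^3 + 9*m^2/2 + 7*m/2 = m*(m + 1)*(m + 7/2)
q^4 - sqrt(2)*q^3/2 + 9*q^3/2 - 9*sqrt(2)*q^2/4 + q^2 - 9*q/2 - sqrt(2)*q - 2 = (q + 1/2)*(q + 4)*(q - sqrt(2))*(q + sqrt(2)/2)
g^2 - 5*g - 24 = (g - 8)*(g + 3)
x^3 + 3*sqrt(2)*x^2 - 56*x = x*(x - 4*sqrt(2))*(x + 7*sqrt(2))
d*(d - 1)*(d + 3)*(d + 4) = d^4 + 6*d^3 + 5*d^2 - 12*d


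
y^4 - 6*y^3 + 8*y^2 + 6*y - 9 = (y - 3)^2*(y - 1)*(y + 1)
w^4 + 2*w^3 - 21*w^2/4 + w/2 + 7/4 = (w - 1)^2*(w + 1/2)*(w + 7/2)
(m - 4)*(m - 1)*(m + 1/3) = m^3 - 14*m^2/3 + 7*m/3 + 4/3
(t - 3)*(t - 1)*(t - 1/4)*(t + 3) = t^4 - 5*t^3/4 - 35*t^2/4 + 45*t/4 - 9/4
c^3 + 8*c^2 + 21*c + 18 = (c + 2)*(c + 3)^2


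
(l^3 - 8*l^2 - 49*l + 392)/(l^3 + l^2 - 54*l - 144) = (l^2 - 49)/(l^2 + 9*l + 18)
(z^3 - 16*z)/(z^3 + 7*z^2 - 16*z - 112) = z/(z + 7)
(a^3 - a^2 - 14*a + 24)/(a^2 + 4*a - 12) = (a^2 + a - 12)/(a + 6)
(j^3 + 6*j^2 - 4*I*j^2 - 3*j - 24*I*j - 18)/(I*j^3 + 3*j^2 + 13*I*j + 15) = (-I*j^2 + j*(-3 - 6*I) - 18)/(j^2 - 2*I*j + 15)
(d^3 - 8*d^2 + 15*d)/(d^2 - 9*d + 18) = d*(d - 5)/(d - 6)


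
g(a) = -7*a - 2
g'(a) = -7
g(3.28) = -24.96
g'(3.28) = -7.00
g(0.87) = -8.09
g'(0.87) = -7.00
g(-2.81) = 17.67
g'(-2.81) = -7.00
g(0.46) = -5.22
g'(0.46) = -7.00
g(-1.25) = 6.75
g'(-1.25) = -7.00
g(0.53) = -5.71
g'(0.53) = -7.00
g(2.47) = -19.29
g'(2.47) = -7.00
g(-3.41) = 21.87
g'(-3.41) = -7.00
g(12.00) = -86.00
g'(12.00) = -7.00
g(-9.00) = 61.00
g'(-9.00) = -7.00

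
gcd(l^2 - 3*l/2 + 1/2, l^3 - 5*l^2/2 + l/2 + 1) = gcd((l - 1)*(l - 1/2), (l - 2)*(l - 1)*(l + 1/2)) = l - 1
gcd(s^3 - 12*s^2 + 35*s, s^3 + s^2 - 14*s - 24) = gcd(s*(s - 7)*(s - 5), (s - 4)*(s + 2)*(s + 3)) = 1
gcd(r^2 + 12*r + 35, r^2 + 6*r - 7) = r + 7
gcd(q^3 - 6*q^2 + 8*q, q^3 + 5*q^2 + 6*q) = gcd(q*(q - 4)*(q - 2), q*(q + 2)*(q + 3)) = q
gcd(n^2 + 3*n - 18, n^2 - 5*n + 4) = 1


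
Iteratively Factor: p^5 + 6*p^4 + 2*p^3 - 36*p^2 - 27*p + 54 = (p + 3)*(p^4 + 3*p^3 - 7*p^2 - 15*p + 18) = (p - 2)*(p + 3)*(p^3 + 5*p^2 + 3*p - 9) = (p - 2)*(p + 3)^2*(p^2 + 2*p - 3) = (p - 2)*(p + 3)^3*(p - 1)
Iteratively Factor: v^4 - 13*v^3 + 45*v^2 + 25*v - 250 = (v - 5)*(v^3 - 8*v^2 + 5*v + 50) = (v - 5)*(v + 2)*(v^2 - 10*v + 25) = (v - 5)^2*(v + 2)*(v - 5)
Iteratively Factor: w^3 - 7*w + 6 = (w - 1)*(w^2 + w - 6) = (w - 1)*(w + 3)*(w - 2)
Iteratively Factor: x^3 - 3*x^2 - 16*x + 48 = (x - 3)*(x^2 - 16) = (x - 4)*(x - 3)*(x + 4)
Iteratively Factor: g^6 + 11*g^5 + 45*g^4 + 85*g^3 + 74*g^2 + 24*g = (g + 3)*(g^5 + 8*g^4 + 21*g^3 + 22*g^2 + 8*g) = (g + 1)*(g + 3)*(g^4 + 7*g^3 + 14*g^2 + 8*g) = (g + 1)*(g + 3)*(g + 4)*(g^3 + 3*g^2 + 2*g) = (g + 1)*(g + 2)*(g + 3)*(g + 4)*(g^2 + g) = g*(g + 1)*(g + 2)*(g + 3)*(g + 4)*(g + 1)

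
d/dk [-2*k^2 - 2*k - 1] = -4*k - 2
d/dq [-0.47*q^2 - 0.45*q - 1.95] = -0.94*q - 0.45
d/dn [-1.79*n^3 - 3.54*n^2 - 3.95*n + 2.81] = -5.37*n^2 - 7.08*n - 3.95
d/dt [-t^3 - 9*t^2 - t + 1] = -3*t^2 - 18*t - 1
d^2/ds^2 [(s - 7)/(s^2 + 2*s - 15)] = 2*((5 - 3*s)*(s^2 + 2*s - 15) + 4*(s - 7)*(s + 1)^2)/(s^2 + 2*s - 15)^3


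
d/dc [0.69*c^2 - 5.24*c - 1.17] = 1.38*c - 5.24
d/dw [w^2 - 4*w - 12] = 2*w - 4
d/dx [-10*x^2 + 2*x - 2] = 2 - 20*x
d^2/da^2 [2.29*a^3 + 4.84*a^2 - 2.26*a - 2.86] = 13.74*a + 9.68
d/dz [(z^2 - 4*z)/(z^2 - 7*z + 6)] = 3*(-z^2 + 4*z - 8)/(z^4 - 14*z^3 + 61*z^2 - 84*z + 36)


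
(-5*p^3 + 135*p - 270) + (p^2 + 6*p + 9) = -5*p^3 + p^2 + 141*p - 261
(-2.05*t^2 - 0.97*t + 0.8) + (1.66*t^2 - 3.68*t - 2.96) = -0.39*t^2 - 4.65*t - 2.16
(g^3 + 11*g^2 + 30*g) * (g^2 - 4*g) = g^5 + 7*g^4 - 14*g^3 - 120*g^2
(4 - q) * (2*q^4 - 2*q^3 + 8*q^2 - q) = -2*q^5 + 10*q^4 - 16*q^3 + 33*q^2 - 4*q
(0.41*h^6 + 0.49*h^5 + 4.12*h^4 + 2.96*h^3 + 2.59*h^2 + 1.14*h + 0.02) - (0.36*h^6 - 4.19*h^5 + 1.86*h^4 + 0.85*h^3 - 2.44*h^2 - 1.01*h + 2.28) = 0.05*h^6 + 4.68*h^5 + 2.26*h^4 + 2.11*h^3 + 5.03*h^2 + 2.15*h - 2.26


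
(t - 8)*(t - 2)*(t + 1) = t^3 - 9*t^2 + 6*t + 16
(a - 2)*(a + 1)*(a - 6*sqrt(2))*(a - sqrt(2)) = a^4 - 7*sqrt(2)*a^3 - a^3 + 7*sqrt(2)*a^2 + 10*a^2 - 12*a + 14*sqrt(2)*a - 24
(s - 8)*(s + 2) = s^2 - 6*s - 16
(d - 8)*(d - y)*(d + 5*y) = d^3 + 4*d^2*y - 8*d^2 - 5*d*y^2 - 32*d*y + 40*y^2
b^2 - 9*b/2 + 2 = (b - 4)*(b - 1/2)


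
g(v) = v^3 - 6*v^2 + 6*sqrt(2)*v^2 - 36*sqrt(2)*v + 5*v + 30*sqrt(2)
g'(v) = 3*v^2 - 12*v + 12*sqrt(2)*v - 36*sqrt(2) + 5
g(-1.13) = 96.04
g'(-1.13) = -47.70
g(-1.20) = 99.37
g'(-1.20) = -47.56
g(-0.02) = 43.35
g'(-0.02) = -46.01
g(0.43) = 23.22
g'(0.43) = -43.22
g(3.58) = -44.20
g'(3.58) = 10.33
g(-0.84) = 82.15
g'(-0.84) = -47.97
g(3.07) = -46.16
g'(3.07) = -2.38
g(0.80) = 7.80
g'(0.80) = -40.02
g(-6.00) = 191.37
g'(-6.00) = 32.26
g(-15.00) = -2084.71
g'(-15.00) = 554.53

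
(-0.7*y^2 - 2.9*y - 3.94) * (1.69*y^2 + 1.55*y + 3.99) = -1.183*y^4 - 5.986*y^3 - 13.9466*y^2 - 17.678*y - 15.7206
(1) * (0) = 0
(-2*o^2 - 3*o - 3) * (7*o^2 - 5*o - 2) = -14*o^4 - 11*o^3 - 2*o^2 + 21*o + 6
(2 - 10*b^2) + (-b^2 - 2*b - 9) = -11*b^2 - 2*b - 7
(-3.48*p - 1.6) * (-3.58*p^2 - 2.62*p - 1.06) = 12.4584*p^3 + 14.8456*p^2 + 7.8808*p + 1.696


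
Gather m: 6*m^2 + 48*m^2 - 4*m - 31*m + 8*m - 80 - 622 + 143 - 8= 54*m^2 - 27*m - 567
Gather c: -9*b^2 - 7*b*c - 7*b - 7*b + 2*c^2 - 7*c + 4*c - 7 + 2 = -9*b^2 - 14*b + 2*c^2 + c*(-7*b - 3) - 5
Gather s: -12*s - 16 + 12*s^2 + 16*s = 12*s^2 + 4*s - 16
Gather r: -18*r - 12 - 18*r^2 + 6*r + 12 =-18*r^2 - 12*r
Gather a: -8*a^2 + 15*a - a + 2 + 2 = -8*a^2 + 14*a + 4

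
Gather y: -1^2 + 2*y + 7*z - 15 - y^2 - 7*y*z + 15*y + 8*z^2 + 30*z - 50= -y^2 + y*(17 - 7*z) + 8*z^2 + 37*z - 66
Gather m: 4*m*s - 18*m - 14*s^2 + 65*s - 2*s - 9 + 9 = m*(4*s - 18) - 14*s^2 + 63*s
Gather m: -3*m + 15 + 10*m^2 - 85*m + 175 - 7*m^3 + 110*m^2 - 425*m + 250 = -7*m^3 + 120*m^2 - 513*m + 440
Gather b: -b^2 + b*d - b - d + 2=-b^2 + b*(d - 1) - d + 2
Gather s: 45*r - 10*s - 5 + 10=45*r - 10*s + 5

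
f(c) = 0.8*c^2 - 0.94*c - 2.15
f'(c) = 1.6*c - 0.94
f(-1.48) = 0.99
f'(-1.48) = -3.31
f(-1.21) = 0.16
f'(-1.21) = -2.88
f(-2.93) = 7.47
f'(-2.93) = -5.63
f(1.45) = -1.83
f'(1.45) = 1.38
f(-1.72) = 1.83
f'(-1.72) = -3.69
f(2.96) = 2.08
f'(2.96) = 3.80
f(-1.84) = 2.29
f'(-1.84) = -3.88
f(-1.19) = 0.10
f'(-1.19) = -2.84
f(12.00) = 101.77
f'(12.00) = 18.26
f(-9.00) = 71.11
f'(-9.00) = -15.34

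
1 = 1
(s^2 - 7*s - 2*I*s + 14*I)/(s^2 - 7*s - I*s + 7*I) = (s - 2*I)/(s - I)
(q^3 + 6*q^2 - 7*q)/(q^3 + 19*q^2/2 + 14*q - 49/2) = 2*q/(2*q + 7)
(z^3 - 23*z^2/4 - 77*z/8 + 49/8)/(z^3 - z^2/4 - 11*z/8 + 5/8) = (4*z^2 - 21*z - 49)/(4*z^2 + z - 5)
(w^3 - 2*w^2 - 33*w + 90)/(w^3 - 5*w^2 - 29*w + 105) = (w^2 + w - 30)/(w^2 - 2*w - 35)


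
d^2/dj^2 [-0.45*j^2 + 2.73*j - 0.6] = -0.900000000000000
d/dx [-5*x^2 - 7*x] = -10*x - 7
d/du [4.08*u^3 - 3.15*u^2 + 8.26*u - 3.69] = 12.24*u^2 - 6.3*u + 8.26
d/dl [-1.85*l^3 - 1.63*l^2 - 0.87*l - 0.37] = -5.55*l^2 - 3.26*l - 0.87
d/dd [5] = 0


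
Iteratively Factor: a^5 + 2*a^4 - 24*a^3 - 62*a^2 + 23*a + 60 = (a + 4)*(a^4 - 2*a^3 - 16*a^2 + 2*a + 15) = (a - 1)*(a + 4)*(a^3 - a^2 - 17*a - 15) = (a - 1)*(a + 1)*(a + 4)*(a^2 - 2*a - 15) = (a - 5)*(a - 1)*(a + 1)*(a + 4)*(a + 3)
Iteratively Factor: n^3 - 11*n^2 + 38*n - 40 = (n - 4)*(n^2 - 7*n + 10) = (n - 4)*(n - 2)*(n - 5)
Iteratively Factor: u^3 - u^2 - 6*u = (u)*(u^2 - u - 6) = u*(u - 3)*(u + 2)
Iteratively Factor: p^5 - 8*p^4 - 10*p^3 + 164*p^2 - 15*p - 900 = (p - 5)*(p^4 - 3*p^3 - 25*p^2 + 39*p + 180) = (p - 5)*(p + 3)*(p^3 - 6*p^2 - 7*p + 60) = (p - 5)*(p - 4)*(p + 3)*(p^2 - 2*p - 15) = (p - 5)^2*(p - 4)*(p + 3)*(p + 3)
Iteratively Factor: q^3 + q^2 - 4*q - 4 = (q + 2)*(q^2 - q - 2) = (q - 2)*(q + 2)*(q + 1)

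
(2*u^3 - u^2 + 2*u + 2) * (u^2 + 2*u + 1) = 2*u^5 + 3*u^4 + 2*u^3 + 5*u^2 + 6*u + 2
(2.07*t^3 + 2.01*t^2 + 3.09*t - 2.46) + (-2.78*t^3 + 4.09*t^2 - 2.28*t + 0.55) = -0.71*t^3 + 6.1*t^2 + 0.81*t - 1.91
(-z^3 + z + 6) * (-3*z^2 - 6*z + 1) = 3*z^5 + 6*z^4 - 4*z^3 - 24*z^2 - 35*z + 6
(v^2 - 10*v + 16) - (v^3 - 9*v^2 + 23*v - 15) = -v^3 + 10*v^2 - 33*v + 31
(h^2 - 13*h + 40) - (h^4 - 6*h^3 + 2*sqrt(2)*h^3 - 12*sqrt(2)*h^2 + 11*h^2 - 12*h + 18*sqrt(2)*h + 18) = -h^4 - 2*sqrt(2)*h^3 + 6*h^3 - 10*h^2 + 12*sqrt(2)*h^2 - 18*sqrt(2)*h - h + 22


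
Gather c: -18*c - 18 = -18*c - 18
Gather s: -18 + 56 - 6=32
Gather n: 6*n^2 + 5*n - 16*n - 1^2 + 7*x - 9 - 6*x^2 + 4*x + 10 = 6*n^2 - 11*n - 6*x^2 + 11*x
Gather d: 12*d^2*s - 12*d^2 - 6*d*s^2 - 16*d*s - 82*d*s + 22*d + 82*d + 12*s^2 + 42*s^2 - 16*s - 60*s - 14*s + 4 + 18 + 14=d^2*(12*s - 12) + d*(-6*s^2 - 98*s + 104) + 54*s^2 - 90*s + 36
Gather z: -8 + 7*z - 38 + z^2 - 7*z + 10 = z^2 - 36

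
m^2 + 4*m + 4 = (m + 2)^2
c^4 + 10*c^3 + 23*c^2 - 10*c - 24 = (c - 1)*(c + 1)*(c + 4)*(c + 6)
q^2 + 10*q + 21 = (q + 3)*(q + 7)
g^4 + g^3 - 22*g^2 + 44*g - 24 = (g - 2)^2*(g - 1)*(g + 6)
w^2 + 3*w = w*(w + 3)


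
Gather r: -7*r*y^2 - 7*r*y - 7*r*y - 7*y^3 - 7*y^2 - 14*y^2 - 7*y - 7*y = r*(-7*y^2 - 14*y) - 7*y^3 - 21*y^2 - 14*y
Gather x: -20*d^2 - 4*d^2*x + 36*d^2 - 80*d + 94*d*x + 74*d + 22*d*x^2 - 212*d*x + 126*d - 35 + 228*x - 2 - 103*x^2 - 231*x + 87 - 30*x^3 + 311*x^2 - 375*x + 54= 16*d^2 + 120*d - 30*x^3 + x^2*(22*d + 208) + x*(-4*d^2 - 118*d - 378) + 104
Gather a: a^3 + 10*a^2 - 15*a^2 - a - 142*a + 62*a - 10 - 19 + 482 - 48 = a^3 - 5*a^2 - 81*a + 405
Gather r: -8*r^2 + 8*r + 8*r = -8*r^2 + 16*r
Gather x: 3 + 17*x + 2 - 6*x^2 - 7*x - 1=-6*x^2 + 10*x + 4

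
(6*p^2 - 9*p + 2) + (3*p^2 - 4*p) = 9*p^2 - 13*p + 2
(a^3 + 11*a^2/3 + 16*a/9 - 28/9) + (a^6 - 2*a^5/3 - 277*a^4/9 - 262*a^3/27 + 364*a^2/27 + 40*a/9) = a^6 - 2*a^5/3 - 277*a^4/9 - 235*a^3/27 + 463*a^2/27 + 56*a/9 - 28/9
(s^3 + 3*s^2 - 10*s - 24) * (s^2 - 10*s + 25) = s^5 - 7*s^4 - 15*s^3 + 151*s^2 - 10*s - 600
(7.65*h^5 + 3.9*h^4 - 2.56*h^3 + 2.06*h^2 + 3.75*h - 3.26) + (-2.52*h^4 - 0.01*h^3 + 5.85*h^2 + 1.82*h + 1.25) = 7.65*h^5 + 1.38*h^4 - 2.57*h^3 + 7.91*h^2 + 5.57*h - 2.01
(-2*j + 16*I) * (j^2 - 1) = -2*j^3 + 16*I*j^2 + 2*j - 16*I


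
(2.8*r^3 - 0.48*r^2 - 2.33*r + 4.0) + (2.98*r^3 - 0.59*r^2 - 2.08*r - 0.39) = 5.78*r^3 - 1.07*r^2 - 4.41*r + 3.61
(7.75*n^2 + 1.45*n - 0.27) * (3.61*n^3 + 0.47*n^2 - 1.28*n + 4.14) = 27.9775*n^5 + 8.877*n^4 - 10.2132*n^3 + 30.1021*n^2 + 6.3486*n - 1.1178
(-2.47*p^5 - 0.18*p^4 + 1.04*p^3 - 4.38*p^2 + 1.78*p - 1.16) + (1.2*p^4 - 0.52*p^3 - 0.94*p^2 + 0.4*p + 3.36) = -2.47*p^5 + 1.02*p^4 + 0.52*p^3 - 5.32*p^2 + 2.18*p + 2.2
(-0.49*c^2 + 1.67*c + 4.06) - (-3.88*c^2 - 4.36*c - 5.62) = 3.39*c^2 + 6.03*c + 9.68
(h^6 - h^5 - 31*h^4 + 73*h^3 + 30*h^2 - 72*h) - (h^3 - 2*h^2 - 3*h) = h^6 - h^5 - 31*h^4 + 72*h^3 + 32*h^2 - 69*h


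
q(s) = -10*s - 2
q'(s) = -10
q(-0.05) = -1.50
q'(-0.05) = -10.00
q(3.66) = -38.60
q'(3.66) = -10.00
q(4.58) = -47.80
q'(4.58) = -10.00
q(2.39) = -25.90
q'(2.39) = -10.00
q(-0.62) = 4.20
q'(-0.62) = -10.00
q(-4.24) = 40.40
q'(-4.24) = -10.00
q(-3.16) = 29.60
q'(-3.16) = -10.00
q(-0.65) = 4.50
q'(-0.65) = -10.00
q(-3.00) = 28.00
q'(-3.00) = -10.00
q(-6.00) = 58.00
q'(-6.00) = -10.00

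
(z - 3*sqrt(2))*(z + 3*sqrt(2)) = z^2 - 18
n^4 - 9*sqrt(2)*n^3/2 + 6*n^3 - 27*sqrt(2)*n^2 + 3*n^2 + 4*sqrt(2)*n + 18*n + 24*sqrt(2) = (n + 6)*(n - 4*sqrt(2))*(n - sqrt(2))*(n + sqrt(2)/2)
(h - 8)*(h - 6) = h^2 - 14*h + 48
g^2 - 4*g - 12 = (g - 6)*(g + 2)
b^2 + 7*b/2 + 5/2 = (b + 1)*(b + 5/2)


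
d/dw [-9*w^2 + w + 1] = 1 - 18*w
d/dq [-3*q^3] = -9*q^2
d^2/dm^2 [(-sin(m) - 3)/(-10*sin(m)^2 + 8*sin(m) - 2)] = (-25*sin(m)^5 - 320*sin(m)^4 + 260*sin(m)^3 + 458*sin(m)^2 - 403*sin(m) + 74)/(2*(5*sin(m)^2 - 4*sin(m) + 1)^3)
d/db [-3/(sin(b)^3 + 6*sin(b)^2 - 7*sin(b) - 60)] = 3*(3*sin(b)^2 + 12*sin(b) - 7)*cos(b)/(sin(b)^3 + 6*sin(b)^2 - 7*sin(b) - 60)^2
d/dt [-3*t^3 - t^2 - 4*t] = -9*t^2 - 2*t - 4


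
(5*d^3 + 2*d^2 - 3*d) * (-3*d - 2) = -15*d^4 - 16*d^3 + 5*d^2 + 6*d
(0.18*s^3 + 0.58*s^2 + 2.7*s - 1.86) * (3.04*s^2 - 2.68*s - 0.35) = 0.5472*s^5 + 1.2808*s^4 + 6.5906*s^3 - 13.0934*s^2 + 4.0398*s + 0.651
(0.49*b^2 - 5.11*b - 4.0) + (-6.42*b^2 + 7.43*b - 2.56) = -5.93*b^2 + 2.32*b - 6.56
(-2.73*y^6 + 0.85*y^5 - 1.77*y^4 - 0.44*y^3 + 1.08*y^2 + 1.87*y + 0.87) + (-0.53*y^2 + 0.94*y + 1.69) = -2.73*y^6 + 0.85*y^5 - 1.77*y^4 - 0.44*y^3 + 0.55*y^2 + 2.81*y + 2.56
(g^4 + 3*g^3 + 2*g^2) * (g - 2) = g^5 + g^4 - 4*g^3 - 4*g^2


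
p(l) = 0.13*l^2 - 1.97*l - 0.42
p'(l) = 0.26*l - 1.97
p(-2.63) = 5.66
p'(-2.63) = -2.65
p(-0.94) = 1.55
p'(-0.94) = -2.21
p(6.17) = -7.63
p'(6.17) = -0.37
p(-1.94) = 3.89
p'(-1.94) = -2.47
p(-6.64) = 18.39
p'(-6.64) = -3.70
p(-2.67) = 5.77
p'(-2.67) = -2.66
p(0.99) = -2.24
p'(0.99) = -1.71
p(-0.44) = 0.47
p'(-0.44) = -2.08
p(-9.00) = 27.84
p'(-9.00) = -4.31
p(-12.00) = 41.94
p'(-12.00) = -5.09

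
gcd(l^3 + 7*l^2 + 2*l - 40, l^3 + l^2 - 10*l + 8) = l^2 + 2*l - 8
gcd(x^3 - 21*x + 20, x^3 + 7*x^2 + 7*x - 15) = x^2 + 4*x - 5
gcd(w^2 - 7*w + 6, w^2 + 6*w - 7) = w - 1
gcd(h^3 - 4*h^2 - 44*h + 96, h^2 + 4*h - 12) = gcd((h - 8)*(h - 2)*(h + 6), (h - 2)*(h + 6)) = h^2 + 4*h - 12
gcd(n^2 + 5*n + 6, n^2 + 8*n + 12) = n + 2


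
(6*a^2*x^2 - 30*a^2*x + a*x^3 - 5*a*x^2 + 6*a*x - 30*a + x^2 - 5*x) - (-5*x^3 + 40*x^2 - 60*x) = 6*a^2*x^2 - 30*a^2*x + a*x^3 - 5*a*x^2 + 6*a*x - 30*a + 5*x^3 - 39*x^2 + 55*x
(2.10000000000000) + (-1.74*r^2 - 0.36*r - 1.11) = -1.74*r^2 - 0.36*r + 0.99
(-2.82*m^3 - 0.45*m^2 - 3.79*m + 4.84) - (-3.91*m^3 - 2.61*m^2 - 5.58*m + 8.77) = 1.09*m^3 + 2.16*m^2 + 1.79*m - 3.93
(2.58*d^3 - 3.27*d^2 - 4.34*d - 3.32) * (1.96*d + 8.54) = 5.0568*d^4 + 15.624*d^3 - 36.4322*d^2 - 43.5708*d - 28.3528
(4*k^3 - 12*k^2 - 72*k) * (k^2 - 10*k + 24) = 4*k^5 - 52*k^4 + 144*k^3 + 432*k^2 - 1728*k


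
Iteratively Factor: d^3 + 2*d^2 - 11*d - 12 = (d + 4)*(d^2 - 2*d - 3) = (d + 1)*(d + 4)*(d - 3)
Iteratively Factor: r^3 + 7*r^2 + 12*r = (r)*(r^2 + 7*r + 12) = r*(r + 4)*(r + 3)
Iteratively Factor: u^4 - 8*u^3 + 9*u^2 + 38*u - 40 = (u - 5)*(u^3 - 3*u^2 - 6*u + 8) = (u - 5)*(u - 1)*(u^2 - 2*u - 8) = (u - 5)*(u - 1)*(u + 2)*(u - 4)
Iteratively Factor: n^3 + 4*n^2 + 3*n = (n + 3)*(n^2 + n) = (n + 1)*(n + 3)*(n)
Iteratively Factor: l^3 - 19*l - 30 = (l + 2)*(l^2 - 2*l - 15) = (l - 5)*(l + 2)*(l + 3)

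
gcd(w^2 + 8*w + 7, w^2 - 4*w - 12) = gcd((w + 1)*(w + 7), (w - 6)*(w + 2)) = 1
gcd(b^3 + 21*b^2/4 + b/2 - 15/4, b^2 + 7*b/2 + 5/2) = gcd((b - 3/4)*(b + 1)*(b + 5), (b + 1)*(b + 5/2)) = b + 1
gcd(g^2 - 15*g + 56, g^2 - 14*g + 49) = g - 7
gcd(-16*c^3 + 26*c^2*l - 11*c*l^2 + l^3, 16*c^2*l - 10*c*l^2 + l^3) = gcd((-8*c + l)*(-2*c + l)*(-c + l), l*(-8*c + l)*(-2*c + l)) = 16*c^2 - 10*c*l + l^2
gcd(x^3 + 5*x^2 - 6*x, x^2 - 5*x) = x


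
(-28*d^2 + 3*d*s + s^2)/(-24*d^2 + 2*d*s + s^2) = (7*d + s)/(6*d + s)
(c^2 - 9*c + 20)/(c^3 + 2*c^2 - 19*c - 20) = (c - 5)/(c^2 + 6*c + 5)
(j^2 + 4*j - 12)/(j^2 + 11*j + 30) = (j - 2)/(j + 5)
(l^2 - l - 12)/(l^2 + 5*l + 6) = (l - 4)/(l + 2)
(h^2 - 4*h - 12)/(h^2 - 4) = (h - 6)/(h - 2)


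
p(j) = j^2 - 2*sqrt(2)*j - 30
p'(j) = 2*j - 2*sqrt(2)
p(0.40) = -30.97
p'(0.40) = -2.03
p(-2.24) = -18.65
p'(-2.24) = -7.31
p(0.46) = -31.09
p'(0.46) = -1.91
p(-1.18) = -25.27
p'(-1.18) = -5.19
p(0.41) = -30.99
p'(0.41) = -2.01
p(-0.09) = -29.74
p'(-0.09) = -3.01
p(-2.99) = -12.60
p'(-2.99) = -8.81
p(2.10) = -31.53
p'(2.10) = 1.37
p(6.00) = -10.97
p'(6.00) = 9.17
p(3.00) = -29.49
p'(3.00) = 3.17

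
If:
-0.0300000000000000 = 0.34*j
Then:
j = -0.09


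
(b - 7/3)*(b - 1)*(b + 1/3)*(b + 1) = b^4 - 2*b^3 - 16*b^2/9 + 2*b + 7/9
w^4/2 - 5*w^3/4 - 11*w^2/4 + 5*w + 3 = (w/2 + 1)*(w - 3)*(w - 2)*(w + 1/2)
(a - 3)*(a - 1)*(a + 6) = a^3 + 2*a^2 - 21*a + 18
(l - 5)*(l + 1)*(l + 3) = l^3 - l^2 - 17*l - 15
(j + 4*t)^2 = j^2 + 8*j*t + 16*t^2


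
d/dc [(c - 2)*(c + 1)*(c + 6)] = 3*c^2 + 10*c - 8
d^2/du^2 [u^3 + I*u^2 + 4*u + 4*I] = 6*u + 2*I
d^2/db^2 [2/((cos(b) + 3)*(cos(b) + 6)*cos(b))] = 6*(-128*(1 - cos(b)^2)^2/cos(b)^3 + 4*sin(b)^6/cos(b)^3 + cos(b)^3 - 33*cos(b)^2 + 324*tan(b)^2 + 210 - 154/cos(b) + 340/cos(b)^3)/((cos(b) + 3)^3*(cos(b) + 6)^3)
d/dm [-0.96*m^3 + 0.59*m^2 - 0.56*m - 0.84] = -2.88*m^2 + 1.18*m - 0.56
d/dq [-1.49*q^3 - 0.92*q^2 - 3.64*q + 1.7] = -4.47*q^2 - 1.84*q - 3.64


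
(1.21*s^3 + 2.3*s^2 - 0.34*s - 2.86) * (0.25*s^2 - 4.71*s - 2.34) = 0.3025*s^5 - 5.1241*s^4 - 13.7494*s^3 - 4.4956*s^2 + 14.2662*s + 6.6924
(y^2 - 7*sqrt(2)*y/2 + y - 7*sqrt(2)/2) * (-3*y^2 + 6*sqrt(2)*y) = -3*y^4 - 3*y^3 + 33*sqrt(2)*y^3/2 - 42*y^2 + 33*sqrt(2)*y^2/2 - 42*y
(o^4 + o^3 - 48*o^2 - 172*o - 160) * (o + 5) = o^5 + 6*o^4 - 43*o^3 - 412*o^2 - 1020*o - 800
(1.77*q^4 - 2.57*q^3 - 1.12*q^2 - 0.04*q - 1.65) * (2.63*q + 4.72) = 4.6551*q^5 + 1.5953*q^4 - 15.076*q^3 - 5.3916*q^2 - 4.5283*q - 7.788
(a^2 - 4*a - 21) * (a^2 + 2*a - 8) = a^4 - 2*a^3 - 37*a^2 - 10*a + 168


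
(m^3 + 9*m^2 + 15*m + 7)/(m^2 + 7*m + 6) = (m^2 + 8*m + 7)/(m + 6)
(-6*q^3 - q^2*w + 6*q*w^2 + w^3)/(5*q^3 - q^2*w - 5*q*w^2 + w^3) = (-6*q - w)/(5*q - w)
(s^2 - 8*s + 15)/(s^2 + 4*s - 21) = (s - 5)/(s + 7)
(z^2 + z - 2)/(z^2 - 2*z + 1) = (z + 2)/(z - 1)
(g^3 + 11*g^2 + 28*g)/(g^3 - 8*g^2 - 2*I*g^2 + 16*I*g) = (g^2 + 11*g + 28)/(g^2 - 8*g - 2*I*g + 16*I)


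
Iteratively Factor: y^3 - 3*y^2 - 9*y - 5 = (y + 1)*(y^2 - 4*y - 5) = (y - 5)*(y + 1)*(y + 1)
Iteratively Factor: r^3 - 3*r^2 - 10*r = (r + 2)*(r^2 - 5*r) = r*(r + 2)*(r - 5)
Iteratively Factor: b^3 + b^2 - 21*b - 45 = (b + 3)*(b^2 - 2*b - 15) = (b - 5)*(b + 3)*(b + 3)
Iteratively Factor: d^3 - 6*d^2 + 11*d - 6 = (d - 3)*(d^2 - 3*d + 2) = (d - 3)*(d - 1)*(d - 2)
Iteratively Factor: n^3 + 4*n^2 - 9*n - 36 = (n - 3)*(n^2 + 7*n + 12) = (n - 3)*(n + 4)*(n + 3)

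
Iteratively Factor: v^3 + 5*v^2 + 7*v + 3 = (v + 3)*(v^2 + 2*v + 1) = (v + 1)*(v + 3)*(v + 1)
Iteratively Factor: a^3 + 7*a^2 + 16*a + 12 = (a + 3)*(a^2 + 4*a + 4) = (a + 2)*(a + 3)*(a + 2)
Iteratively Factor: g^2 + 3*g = (g + 3)*(g)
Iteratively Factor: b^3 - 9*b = (b + 3)*(b^2 - 3*b) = (b - 3)*(b + 3)*(b)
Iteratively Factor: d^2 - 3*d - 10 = (d + 2)*(d - 5)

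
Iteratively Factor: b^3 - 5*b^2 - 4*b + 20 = (b + 2)*(b^2 - 7*b + 10) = (b - 5)*(b + 2)*(b - 2)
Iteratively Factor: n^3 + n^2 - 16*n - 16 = (n + 1)*(n^2 - 16) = (n + 1)*(n + 4)*(n - 4)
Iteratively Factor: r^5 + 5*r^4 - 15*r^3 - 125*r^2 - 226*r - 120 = (r + 1)*(r^4 + 4*r^3 - 19*r^2 - 106*r - 120) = (r + 1)*(r + 4)*(r^3 - 19*r - 30) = (r + 1)*(r + 3)*(r + 4)*(r^2 - 3*r - 10) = (r - 5)*(r + 1)*(r + 3)*(r + 4)*(r + 2)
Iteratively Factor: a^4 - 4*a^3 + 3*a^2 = (a)*(a^3 - 4*a^2 + 3*a) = a*(a - 3)*(a^2 - a) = a*(a - 3)*(a - 1)*(a)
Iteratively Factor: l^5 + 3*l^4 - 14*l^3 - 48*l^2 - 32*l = (l - 4)*(l^4 + 7*l^3 + 14*l^2 + 8*l) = l*(l - 4)*(l^3 + 7*l^2 + 14*l + 8) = l*(l - 4)*(l + 4)*(l^2 + 3*l + 2) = l*(l - 4)*(l + 1)*(l + 4)*(l + 2)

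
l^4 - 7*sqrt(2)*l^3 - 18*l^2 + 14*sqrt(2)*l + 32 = (l - 8*sqrt(2))*(l - sqrt(2))*(l + sqrt(2))^2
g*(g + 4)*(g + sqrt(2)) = g^3 + sqrt(2)*g^2 + 4*g^2 + 4*sqrt(2)*g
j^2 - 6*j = j*(j - 6)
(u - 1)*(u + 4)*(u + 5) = u^3 + 8*u^2 + 11*u - 20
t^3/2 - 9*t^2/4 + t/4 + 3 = (t/2 + 1/2)*(t - 4)*(t - 3/2)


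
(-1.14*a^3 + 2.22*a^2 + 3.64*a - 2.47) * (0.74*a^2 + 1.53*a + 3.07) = -0.8436*a^5 - 0.1014*a^4 + 2.5904*a^3 + 10.5568*a^2 + 7.3957*a - 7.5829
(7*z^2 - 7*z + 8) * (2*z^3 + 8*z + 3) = 14*z^5 - 14*z^4 + 72*z^3 - 35*z^2 + 43*z + 24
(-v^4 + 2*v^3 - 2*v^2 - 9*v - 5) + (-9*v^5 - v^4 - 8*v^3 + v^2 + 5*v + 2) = -9*v^5 - 2*v^4 - 6*v^3 - v^2 - 4*v - 3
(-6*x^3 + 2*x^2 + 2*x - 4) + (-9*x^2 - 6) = -6*x^3 - 7*x^2 + 2*x - 10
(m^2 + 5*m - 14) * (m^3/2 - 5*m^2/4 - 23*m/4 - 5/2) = m^5/2 + 5*m^4/4 - 19*m^3 - 55*m^2/4 + 68*m + 35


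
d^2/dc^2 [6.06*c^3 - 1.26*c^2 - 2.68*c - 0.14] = 36.36*c - 2.52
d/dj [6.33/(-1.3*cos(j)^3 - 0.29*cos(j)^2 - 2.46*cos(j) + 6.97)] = (24.687*sin(j)^2 - 3.6714*cos(j) - 40.2588)*sin(j)/(1.3*cos(j)^3 + 0.29*cos(j)^2 + 2.46*cos(j) - 6.97)^2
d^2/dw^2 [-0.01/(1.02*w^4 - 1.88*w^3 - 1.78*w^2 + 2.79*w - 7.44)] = ((0.1224*w^2 - 0.1128*w - 0.0356)*(-1.02*w^4 + 1.88*w^3 + 1.78*w^2 - 2.79*w + 7.44) + 0.01*(4.08*w^3 - 5.64*w^2 - 3.56*w + 2.79)*(8.16*w^3 - 11.28*w^2 - 7.12*w + 5.58))/(-1.02*w^4 + 1.88*w^3 + 1.78*w^2 - 2.79*w + 7.44)^3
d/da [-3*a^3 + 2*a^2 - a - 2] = -9*a^2 + 4*a - 1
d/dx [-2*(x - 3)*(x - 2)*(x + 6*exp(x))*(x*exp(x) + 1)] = -2*(x - 3)*(x - 2)*(x + 1)*(x + 6*exp(x))*exp(x) - 2*(x - 3)*(x - 2)*(x*exp(x) + 1)*(6*exp(x) + 1) - 2*(x - 3)*(x + 6*exp(x))*(x*exp(x) + 1) - 2*(x - 2)*(x + 6*exp(x))*(x*exp(x) + 1)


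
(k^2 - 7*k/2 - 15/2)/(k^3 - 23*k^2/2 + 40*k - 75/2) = (2*k + 3)/(2*k^2 - 13*k + 15)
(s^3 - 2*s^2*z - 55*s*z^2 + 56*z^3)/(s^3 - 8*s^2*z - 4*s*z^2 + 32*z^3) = (-s^2 - 6*s*z + 7*z^2)/(-s^2 + 4*z^2)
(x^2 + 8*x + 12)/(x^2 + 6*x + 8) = (x + 6)/(x + 4)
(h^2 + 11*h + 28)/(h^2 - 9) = (h^2 + 11*h + 28)/(h^2 - 9)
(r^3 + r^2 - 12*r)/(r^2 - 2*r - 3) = r*(r + 4)/(r + 1)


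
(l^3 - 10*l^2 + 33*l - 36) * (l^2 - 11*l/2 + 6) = l^5 - 31*l^4/2 + 94*l^3 - 555*l^2/2 + 396*l - 216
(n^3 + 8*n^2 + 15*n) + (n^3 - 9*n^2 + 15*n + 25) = 2*n^3 - n^2 + 30*n + 25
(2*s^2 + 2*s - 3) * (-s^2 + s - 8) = -2*s^4 - 11*s^2 - 19*s + 24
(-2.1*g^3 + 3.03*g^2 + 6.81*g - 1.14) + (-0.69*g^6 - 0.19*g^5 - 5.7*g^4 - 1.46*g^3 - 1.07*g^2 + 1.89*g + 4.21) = -0.69*g^6 - 0.19*g^5 - 5.7*g^4 - 3.56*g^3 + 1.96*g^2 + 8.7*g + 3.07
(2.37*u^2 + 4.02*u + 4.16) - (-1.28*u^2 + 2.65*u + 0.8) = 3.65*u^2 + 1.37*u + 3.36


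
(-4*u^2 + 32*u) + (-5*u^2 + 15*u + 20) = -9*u^2 + 47*u + 20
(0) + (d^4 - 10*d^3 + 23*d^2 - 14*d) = d^4 - 10*d^3 + 23*d^2 - 14*d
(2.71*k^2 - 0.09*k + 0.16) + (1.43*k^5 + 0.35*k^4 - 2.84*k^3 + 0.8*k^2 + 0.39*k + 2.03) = 1.43*k^5 + 0.35*k^4 - 2.84*k^3 + 3.51*k^2 + 0.3*k + 2.19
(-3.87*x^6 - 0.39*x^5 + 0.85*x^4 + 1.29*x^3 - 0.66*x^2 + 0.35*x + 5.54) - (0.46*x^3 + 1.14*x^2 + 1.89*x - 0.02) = -3.87*x^6 - 0.39*x^5 + 0.85*x^4 + 0.83*x^3 - 1.8*x^2 - 1.54*x + 5.56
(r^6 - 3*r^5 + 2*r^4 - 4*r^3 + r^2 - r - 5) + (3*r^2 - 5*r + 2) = r^6 - 3*r^5 + 2*r^4 - 4*r^3 + 4*r^2 - 6*r - 3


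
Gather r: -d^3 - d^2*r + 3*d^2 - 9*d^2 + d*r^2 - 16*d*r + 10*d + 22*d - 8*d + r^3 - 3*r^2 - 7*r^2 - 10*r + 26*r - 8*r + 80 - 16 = -d^3 - 6*d^2 + 24*d + r^3 + r^2*(d - 10) + r*(-d^2 - 16*d + 8) + 64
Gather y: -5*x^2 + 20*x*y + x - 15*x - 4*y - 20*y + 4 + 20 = -5*x^2 - 14*x + y*(20*x - 24) + 24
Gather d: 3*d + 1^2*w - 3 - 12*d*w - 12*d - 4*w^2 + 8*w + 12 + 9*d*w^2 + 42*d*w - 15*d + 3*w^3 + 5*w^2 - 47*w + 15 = d*(9*w^2 + 30*w - 24) + 3*w^3 + w^2 - 38*w + 24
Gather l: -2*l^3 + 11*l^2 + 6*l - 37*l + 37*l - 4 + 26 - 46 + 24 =-2*l^3 + 11*l^2 + 6*l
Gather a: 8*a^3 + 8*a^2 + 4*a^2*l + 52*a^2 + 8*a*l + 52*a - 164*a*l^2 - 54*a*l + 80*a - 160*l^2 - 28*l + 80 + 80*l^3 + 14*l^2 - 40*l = 8*a^3 + a^2*(4*l + 60) + a*(-164*l^2 - 46*l + 132) + 80*l^3 - 146*l^2 - 68*l + 80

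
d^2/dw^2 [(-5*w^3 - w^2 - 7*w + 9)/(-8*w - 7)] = 2*(320*w^3 + 840*w^2 + 735*w - 919)/(512*w^3 + 1344*w^2 + 1176*w + 343)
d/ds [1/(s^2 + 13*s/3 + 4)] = 3*(-6*s - 13)/(3*s^2 + 13*s + 12)^2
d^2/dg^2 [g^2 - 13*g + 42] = 2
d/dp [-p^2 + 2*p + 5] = 2 - 2*p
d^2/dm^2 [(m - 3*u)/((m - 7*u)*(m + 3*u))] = 2*(-m^3 + 9*m^2*u - 99*m*u^2 + 195*u^3)/(-m^6 + 12*m^5*u + 15*m^4*u^2 - 440*m^3*u^3 - 315*m^2*u^4 + 5292*m*u^5 + 9261*u^6)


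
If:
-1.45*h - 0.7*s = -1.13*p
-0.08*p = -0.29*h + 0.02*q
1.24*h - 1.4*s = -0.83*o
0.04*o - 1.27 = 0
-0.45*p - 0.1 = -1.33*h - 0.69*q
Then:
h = 6.88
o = 31.75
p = 24.26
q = 2.71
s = 24.92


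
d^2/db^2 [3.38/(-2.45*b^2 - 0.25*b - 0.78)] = (40.5769*b^2 + 4.1405*b - 3.38*(4.9*b + 0.25)*(9.8*b + 0.5) + 12.91836)/(2.45*b^2 + 0.25*b + 0.78)^3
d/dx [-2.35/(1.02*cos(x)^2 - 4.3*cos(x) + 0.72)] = (10.105 - 4.794*cos(x))*sin(x)/(1.02*cos(x)^2 - 4.3*cos(x) + 0.72)^2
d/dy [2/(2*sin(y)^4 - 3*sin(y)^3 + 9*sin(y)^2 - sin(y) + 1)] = 2*(-8*sin(y)^3 + 9*sin(y)^2 - 18*sin(y) + 1)*cos(y)/(2*sin(y)^4 - 3*sin(y)^3 + 9*sin(y)^2 - sin(y) + 1)^2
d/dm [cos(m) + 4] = -sin(m)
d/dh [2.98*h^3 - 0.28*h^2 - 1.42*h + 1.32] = 8.94*h^2 - 0.56*h - 1.42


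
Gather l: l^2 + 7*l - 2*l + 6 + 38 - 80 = l^2 + 5*l - 36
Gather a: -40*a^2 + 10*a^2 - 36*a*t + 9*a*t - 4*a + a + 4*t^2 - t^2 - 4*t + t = -30*a^2 + a*(-27*t - 3) + 3*t^2 - 3*t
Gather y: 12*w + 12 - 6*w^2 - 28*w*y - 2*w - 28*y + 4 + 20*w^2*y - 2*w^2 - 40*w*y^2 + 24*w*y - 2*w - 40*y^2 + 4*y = -8*w^2 + 8*w + y^2*(-40*w - 40) + y*(20*w^2 - 4*w - 24) + 16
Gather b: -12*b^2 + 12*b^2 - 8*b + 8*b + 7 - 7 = 0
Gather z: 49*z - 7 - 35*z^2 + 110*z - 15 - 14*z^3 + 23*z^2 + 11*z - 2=-14*z^3 - 12*z^2 + 170*z - 24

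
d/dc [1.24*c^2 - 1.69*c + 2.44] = 2.48*c - 1.69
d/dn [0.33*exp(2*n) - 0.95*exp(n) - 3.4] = (0.66*exp(n) - 0.95)*exp(n)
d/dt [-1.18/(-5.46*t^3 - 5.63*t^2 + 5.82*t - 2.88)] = (-19.3284*t^2 - 13.2868*t + 6.8676)/(5.46*t^3 + 5.63*t^2 - 5.82*t + 2.88)^2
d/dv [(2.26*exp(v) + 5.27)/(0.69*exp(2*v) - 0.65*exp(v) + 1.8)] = (-1.5594*exp(2*v) - 7.2726*exp(v) + 7.4935)*exp(v)/(0.4761*exp(4*v) - 0.897*exp(3*v) + 2.9065*exp(2*v) - 2.34*exp(v) + 3.24)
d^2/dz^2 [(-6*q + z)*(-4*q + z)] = 2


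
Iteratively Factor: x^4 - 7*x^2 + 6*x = (x)*(x^3 - 7*x + 6) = x*(x - 1)*(x^2 + x - 6) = x*(x - 2)*(x - 1)*(x + 3)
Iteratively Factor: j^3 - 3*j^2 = (j - 3)*(j^2) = j*(j - 3)*(j)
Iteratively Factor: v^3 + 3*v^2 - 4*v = (v)*(v^2 + 3*v - 4) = v*(v - 1)*(v + 4)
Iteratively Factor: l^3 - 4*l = (l + 2)*(l^2 - 2*l) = l*(l + 2)*(l - 2)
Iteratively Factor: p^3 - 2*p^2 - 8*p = (p)*(p^2 - 2*p - 8) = p*(p - 4)*(p + 2)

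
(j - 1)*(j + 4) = j^2 + 3*j - 4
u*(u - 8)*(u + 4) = u^3 - 4*u^2 - 32*u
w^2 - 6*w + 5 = (w - 5)*(w - 1)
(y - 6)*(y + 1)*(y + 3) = y^3 - 2*y^2 - 21*y - 18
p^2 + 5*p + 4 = (p + 1)*(p + 4)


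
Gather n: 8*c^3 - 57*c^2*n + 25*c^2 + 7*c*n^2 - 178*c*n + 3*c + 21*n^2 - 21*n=8*c^3 + 25*c^2 + 3*c + n^2*(7*c + 21) + n*(-57*c^2 - 178*c - 21)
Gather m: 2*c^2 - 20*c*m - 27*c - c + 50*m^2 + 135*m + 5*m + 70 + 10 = 2*c^2 - 28*c + 50*m^2 + m*(140 - 20*c) + 80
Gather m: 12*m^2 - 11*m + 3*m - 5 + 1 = 12*m^2 - 8*m - 4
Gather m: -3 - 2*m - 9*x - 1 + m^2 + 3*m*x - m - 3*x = m^2 + m*(3*x - 3) - 12*x - 4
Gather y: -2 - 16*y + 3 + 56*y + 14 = 40*y + 15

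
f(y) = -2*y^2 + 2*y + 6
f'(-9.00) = 38.00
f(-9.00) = -174.00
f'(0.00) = 2.00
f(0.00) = 6.00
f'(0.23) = 1.08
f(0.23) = 6.35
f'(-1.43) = 7.72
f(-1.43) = -0.95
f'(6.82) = -25.28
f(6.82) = -73.38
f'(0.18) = 1.28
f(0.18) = 6.30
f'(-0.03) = 2.12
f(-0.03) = 5.94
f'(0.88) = -1.52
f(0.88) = 6.21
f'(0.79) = -1.16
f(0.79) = 6.33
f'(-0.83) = 5.32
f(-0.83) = 2.96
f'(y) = 2 - 4*y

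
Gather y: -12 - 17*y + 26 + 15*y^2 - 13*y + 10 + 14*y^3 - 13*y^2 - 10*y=14*y^3 + 2*y^2 - 40*y + 24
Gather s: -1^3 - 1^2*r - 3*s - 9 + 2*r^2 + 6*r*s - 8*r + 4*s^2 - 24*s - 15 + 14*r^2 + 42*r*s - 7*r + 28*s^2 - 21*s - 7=16*r^2 - 16*r + 32*s^2 + s*(48*r - 48) - 32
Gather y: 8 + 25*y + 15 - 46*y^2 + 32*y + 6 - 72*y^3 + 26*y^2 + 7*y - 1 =-72*y^3 - 20*y^2 + 64*y + 28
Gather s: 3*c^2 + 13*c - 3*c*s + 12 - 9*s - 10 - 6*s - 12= 3*c^2 + 13*c + s*(-3*c - 15) - 10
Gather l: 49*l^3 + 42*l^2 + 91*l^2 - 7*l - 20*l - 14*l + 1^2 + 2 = 49*l^3 + 133*l^2 - 41*l + 3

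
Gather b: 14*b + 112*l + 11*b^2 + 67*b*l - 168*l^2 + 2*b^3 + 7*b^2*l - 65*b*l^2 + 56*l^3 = 2*b^3 + b^2*(7*l + 11) + b*(-65*l^2 + 67*l + 14) + 56*l^3 - 168*l^2 + 112*l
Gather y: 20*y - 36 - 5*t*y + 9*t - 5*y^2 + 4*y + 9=9*t - 5*y^2 + y*(24 - 5*t) - 27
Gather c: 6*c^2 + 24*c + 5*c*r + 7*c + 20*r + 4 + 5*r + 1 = 6*c^2 + c*(5*r + 31) + 25*r + 5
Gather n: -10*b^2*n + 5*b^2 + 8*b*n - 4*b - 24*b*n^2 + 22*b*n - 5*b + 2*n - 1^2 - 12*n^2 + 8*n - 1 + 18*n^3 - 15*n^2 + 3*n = 5*b^2 - 9*b + 18*n^3 + n^2*(-24*b - 27) + n*(-10*b^2 + 30*b + 13) - 2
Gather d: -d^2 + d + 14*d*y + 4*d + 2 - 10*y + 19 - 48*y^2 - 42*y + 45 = -d^2 + d*(14*y + 5) - 48*y^2 - 52*y + 66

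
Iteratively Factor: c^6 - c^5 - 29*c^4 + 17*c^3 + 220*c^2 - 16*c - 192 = (c - 1)*(c^5 - 29*c^3 - 12*c^2 + 208*c + 192) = (c - 1)*(c + 1)*(c^4 - c^3 - 28*c^2 + 16*c + 192) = (c - 1)*(c + 1)*(c + 4)*(c^3 - 5*c^2 - 8*c + 48) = (c - 1)*(c + 1)*(c + 3)*(c + 4)*(c^2 - 8*c + 16) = (c - 4)*(c - 1)*(c + 1)*(c + 3)*(c + 4)*(c - 4)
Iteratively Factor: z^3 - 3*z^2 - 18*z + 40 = (z - 2)*(z^2 - z - 20) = (z - 2)*(z + 4)*(z - 5)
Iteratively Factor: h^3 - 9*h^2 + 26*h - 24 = (h - 2)*(h^2 - 7*h + 12) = (h - 4)*(h - 2)*(h - 3)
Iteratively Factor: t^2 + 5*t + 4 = (t + 1)*(t + 4)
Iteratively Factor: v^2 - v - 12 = (v + 3)*(v - 4)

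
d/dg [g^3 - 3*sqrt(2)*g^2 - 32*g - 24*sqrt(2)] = 3*g^2 - 6*sqrt(2)*g - 32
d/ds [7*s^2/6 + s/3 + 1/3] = 7*s/3 + 1/3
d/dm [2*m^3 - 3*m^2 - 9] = 6*m*(m - 1)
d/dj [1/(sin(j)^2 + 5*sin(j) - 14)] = -(2*sin(j) + 5)*cos(j)/(sin(j)^2 + 5*sin(j) - 14)^2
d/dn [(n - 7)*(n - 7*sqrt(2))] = 2*n - 7*sqrt(2) - 7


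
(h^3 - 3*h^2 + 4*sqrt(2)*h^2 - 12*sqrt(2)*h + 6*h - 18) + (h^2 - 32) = h^3 - 2*h^2 + 4*sqrt(2)*h^2 - 12*sqrt(2)*h + 6*h - 50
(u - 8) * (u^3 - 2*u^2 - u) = u^4 - 10*u^3 + 15*u^2 + 8*u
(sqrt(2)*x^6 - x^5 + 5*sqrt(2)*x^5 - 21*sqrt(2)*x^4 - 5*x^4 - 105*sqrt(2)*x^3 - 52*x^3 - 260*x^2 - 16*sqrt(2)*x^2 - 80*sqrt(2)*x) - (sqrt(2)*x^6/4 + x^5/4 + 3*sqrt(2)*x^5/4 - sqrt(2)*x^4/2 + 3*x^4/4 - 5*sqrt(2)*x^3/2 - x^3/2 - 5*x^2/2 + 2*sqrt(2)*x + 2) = 3*sqrt(2)*x^6/4 - 5*x^5/4 + 17*sqrt(2)*x^5/4 - 41*sqrt(2)*x^4/2 - 23*x^4/4 - 205*sqrt(2)*x^3/2 - 103*x^3/2 - 515*x^2/2 - 16*sqrt(2)*x^2 - 82*sqrt(2)*x - 2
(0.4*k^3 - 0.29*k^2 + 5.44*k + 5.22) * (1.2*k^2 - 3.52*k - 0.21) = 0.48*k^5 - 1.756*k^4 + 7.4648*k^3 - 12.8239*k^2 - 19.5168*k - 1.0962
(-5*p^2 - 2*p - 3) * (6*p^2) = -30*p^4 - 12*p^3 - 18*p^2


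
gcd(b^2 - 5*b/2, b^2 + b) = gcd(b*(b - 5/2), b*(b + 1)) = b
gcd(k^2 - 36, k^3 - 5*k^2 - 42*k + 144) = k + 6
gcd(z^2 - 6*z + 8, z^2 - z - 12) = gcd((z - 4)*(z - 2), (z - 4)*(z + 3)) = z - 4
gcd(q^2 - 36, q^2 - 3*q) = 1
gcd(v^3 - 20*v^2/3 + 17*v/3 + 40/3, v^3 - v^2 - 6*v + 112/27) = v - 8/3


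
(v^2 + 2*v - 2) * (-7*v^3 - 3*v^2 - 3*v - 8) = -7*v^5 - 17*v^4 + 5*v^3 - 8*v^2 - 10*v + 16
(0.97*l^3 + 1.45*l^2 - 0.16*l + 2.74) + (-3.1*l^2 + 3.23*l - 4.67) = 0.97*l^3 - 1.65*l^2 + 3.07*l - 1.93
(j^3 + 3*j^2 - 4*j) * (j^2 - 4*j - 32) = j^5 - j^4 - 48*j^3 - 80*j^2 + 128*j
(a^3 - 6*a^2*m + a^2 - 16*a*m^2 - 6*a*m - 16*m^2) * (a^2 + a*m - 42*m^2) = a^5 - 5*a^4*m + a^4 - 64*a^3*m^2 - 5*a^3*m + 236*a^2*m^3 - 64*a^2*m^2 + 672*a*m^4 + 236*a*m^3 + 672*m^4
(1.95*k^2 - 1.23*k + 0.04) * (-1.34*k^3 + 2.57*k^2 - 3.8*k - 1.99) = -2.613*k^5 + 6.6597*k^4 - 10.6247*k^3 + 0.896299999999999*k^2 + 2.2957*k - 0.0796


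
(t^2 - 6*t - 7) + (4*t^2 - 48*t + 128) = 5*t^2 - 54*t + 121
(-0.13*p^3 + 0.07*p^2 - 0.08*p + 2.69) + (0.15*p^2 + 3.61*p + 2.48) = -0.13*p^3 + 0.22*p^2 + 3.53*p + 5.17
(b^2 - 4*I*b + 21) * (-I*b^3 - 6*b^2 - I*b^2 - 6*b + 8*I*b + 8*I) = -I*b^5 - 10*b^4 - I*b^4 - 10*b^3 + 11*I*b^3 - 94*b^2 + 11*I*b^2 - 94*b + 168*I*b + 168*I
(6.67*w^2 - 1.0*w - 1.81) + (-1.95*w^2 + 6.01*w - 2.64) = 4.72*w^2 + 5.01*w - 4.45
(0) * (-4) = 0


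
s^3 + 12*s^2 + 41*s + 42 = (s + 2)*(s + 3)*(s + 7)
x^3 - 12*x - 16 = (x - 4)*(x + 2)^2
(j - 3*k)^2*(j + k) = j^3 - 5*j^2*k + 3*j*k^2 + 9*k^3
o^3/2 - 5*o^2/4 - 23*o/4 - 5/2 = (o/2 + 1)*(o - 5)*(o + 1/2)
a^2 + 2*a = a*(a + 2)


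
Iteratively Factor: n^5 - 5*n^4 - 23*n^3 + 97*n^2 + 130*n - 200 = (n - 1)*(n^4 - 4*n^3 - 27*n^2 + 70*n + 200) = (n - 1)*(n + 4)*(n^3 - 8*n^2 + 5*n + 50) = (n - 1)*(n + 2)*(n + 4)*(n^2 - 10*n + 25) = (n - 5)*(n - 1)*(n + 2)*(n + 4)*(n - 5)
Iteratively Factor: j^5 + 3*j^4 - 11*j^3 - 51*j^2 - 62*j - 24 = (j + 3)*(j^4 - 11*j^2 - 18*j - 8) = (j + 2)*(j + 3)*(j^3 - 2*j^2 - 7*j - 4) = (j + 1)*(j + 2)*(j + 3)*(j^2 - 3*j - 4) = (j - 4)*(j + 1)*(j + 2)*(j + 3)*(j + 1)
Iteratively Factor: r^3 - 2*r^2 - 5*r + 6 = (r + 2)*(r^2 - 4*r + 3) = (r - 1)*(r + 2)*(r - 3)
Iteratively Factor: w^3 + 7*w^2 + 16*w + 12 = (w + 2)*(w^2 + 5*w + 6) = (w + 2)*(w + 3)*(w + 2)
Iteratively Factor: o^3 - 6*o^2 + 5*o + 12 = (o - 4)*(o^2 - 2*o - 3) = (o - 4)*(o - 3)*(o + 1)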